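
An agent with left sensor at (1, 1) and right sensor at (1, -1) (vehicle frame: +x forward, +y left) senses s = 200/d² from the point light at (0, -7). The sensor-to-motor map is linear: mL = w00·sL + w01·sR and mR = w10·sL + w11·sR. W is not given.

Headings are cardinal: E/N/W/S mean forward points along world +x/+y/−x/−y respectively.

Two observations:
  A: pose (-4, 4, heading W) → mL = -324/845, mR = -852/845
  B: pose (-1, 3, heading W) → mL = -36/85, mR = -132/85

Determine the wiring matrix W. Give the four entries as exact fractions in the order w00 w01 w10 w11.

1/2 -1 -1 1/2

obs A: pose=(-4,4,W) → sL=8/5, sR=200/169, mL=-324/845, mR=-852/845
obs B: pose=(-1,3,W) → sL=40/17, sR=8/5, mL=-36/85, mR=-132/85
sensor matrix S = [[8/5, 200/169], [40/17, 8/5]]; det S = -16128/71825
solve [mL_A; mL_B] = S·[w00; w01] and [mR_A; mR_B] = S·[w10; w11]:
  w00 = 1/2, w01 = -1, w10 = -1, w11 = 1/2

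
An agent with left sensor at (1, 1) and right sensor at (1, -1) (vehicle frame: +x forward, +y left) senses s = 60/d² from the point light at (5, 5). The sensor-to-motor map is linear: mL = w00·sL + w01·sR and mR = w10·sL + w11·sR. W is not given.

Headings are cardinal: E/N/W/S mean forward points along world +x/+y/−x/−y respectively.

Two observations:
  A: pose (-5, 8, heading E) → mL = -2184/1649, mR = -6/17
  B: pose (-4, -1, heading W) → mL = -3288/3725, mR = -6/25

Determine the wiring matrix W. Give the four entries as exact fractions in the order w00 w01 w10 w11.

obs A: pose=(-5,8,E) → sL=60/97, sR=12/17, mL=-2184/1649, mR=-6/17
obs B: pose=(-4,-1,W) → sL=60/149, sR=12/25, mL=-3288/3725, mR=-6/25
sensor matrix S = [[60/97, 12/17], [60/149, 12/25]]; det S = 15552/1228505
solve [mL_A; mL_B] = S·[w00; w01] and [mR_A; mR_B] = S·[w10; w11]:
  w00 = -1, w01 = -1, w10 = 0, w11 = -1/2

-1 -1 0 -1/2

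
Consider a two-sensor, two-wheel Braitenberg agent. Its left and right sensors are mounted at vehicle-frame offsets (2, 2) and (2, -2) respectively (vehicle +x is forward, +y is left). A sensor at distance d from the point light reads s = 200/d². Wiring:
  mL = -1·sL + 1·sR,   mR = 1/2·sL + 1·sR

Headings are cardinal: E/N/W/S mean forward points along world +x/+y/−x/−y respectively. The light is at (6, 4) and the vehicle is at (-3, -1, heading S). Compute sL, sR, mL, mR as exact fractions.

100/49 20/17 -720/833 1830/833

left sensor world pos  = (-1, -3); dL² = 98
right sensor world pos = (-5, -3); dR² = 170
sL = 200/98 = 100/49
sR = 200/170 = 20/17
mL = -1·sL + 1·sR = -720/833
mR = 1/2·sL + 1·sR = 1830/833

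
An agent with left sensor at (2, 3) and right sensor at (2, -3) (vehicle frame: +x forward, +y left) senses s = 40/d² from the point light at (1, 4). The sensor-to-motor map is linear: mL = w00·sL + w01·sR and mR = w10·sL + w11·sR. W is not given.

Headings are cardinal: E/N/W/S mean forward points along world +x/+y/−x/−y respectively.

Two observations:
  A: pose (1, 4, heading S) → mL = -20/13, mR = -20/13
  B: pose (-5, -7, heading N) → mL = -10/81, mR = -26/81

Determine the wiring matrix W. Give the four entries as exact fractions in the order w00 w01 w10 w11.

obs A: pose=(1,4,S) → sL=40/13, sR=40/13, mL=-20/13, mR=-20/13
obs B: pose=(-5,-7,N) → sL=20/81, sR=4/9, mL=-10/81, mR=-26/81
sensor matrix S = [[40/13, 40/13], [20/81, 4/9]]; det S = 640/1053
solve [mL_A; mL_B] = S·[w00; w01] and [mR_A; mR_B] = S·[w10; w11]:
  w00 = -1/2, w01 = 0, w10 = 1/2, w11 = -1

-1/2 0 1/2 -1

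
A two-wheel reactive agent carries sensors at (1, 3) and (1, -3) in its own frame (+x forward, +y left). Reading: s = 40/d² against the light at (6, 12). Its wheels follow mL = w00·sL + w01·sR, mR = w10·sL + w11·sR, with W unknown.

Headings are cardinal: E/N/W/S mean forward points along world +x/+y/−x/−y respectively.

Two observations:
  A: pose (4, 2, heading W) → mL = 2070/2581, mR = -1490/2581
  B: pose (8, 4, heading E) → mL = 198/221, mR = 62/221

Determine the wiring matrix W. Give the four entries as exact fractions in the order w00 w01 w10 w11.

obs A: pose=(4,2,W) → sL=20/89, sR=20/29, mL=2070/2581, mR=-1490/2581
obs B: pose=(8,4,E) → sL=20/17, sR=4/13, mL=198/221, mR=62/221
sensor matrix S = [[20/89, 20/29], [20/17, 4/13]]; det S = -423360/570401
solve [mL_A; mL_B] = S·[w00; w01] and [mR_A; mR_B] = S·[w10; w11]:
  w00 = 1/2, w01 = 1, w10 = 1/2, w11 = -1

1/2 1 1/2 -1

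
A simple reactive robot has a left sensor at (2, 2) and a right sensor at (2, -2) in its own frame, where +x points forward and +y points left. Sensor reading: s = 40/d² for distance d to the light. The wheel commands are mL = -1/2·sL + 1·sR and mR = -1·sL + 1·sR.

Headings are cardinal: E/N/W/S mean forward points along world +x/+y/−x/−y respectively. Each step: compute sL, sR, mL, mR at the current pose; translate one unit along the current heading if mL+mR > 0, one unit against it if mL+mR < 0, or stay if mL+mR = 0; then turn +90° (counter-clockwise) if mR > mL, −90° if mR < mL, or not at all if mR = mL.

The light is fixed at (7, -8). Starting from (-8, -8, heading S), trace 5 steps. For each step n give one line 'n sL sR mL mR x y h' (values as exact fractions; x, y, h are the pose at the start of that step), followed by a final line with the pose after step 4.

0 40/173 40/293 1060/50689 -4800/50689 -8 -8 S
1 4/29 20/149 282/4321 -16/4321 -8 -7 W
2 40/333 8/41 1844/13653 1024/13653 -9 -7 N
3 10/53 10/49 285/2597 40/2597 -9 -6 E
4 40/169 40/289 980/48841 -4800/48841 -8 -6 S
final -8 -5 W

n=0: pose=(-8,-8,S); sL=40/173, sR=40/293; mL=1060/50689, mR=-4800/50689; mL+mR=-3740/50689 → advance -1; mR−mL=-20/173 → turn -1·90°
n=1: pose=(-8,-7,W); sL=4/29, sR=20/149; mL=282/4321, mR=-16/4321; mL+mR=266/4321 → advance +1; mR−mL=-2/29 → turn -1·90°
n=2: pose=(-9,-7,N); sL=40/333, sR=8/41; mL=1844/13653, mR=1024/13653; mL+mR=956/4551 → advance +1; mR−mL=-20/333 → turn -1·90°
n=3: pose=(-9,-6,E); sL=10/53, sR=10/49; mL=285/2597, mR=40/2597; mL+mR=325/2597 → advance +1; mR−mL=-5/53 → turn -1·90°
n=4: pose=(-8,-6,S); sL=40/169, sR=40/289; mL=980/48841, mR=-4800/48841; mL+mR=-3820/48841 → advance -1; mR−mL=-20/169 → turn -1·90°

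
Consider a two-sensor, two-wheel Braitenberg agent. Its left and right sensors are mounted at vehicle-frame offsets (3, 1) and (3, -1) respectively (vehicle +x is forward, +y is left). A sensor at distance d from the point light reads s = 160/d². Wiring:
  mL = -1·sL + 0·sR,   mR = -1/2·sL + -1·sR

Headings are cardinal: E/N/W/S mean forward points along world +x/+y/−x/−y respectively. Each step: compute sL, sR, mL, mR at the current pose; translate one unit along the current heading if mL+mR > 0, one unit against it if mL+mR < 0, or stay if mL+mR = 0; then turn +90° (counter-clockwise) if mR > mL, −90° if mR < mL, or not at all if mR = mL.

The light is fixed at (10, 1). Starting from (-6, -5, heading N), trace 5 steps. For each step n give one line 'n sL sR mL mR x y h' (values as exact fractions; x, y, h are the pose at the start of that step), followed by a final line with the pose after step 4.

0 80/149 80/117 -80/149 -16600/17433 -6 -5 N
1 32/41 160/233 -32/41 -10288/9553 -6 -6 E
2 40/89 20/53 -40/89 -2840/4717 -7 -6 S
3 160/449 32/85 -160/449 -21168/38165 -7 -5 W
4 80/149 80/117 -80/149 -16600/17433 -6 -5 N
final -6 -6 E

n=0: pose=(-6,-5,N); sL=80/149, sR=80/117; mL=-80/149, mR=-16600/17433; mL+mR=-25960/17433 → advance -1; mR−mL=-7240/17433 → turn -1·90°
n=1: pose=(-6,-6,E); sL=32/41, sR=160/233; mL=-32/41, mR=-10288/9553; mL+mR=-17744/9553 → advance -1; mR−mL=-2832/9553 → turn -1·90°
n=2: pose=(-7,-6,S); sL=40/89, sR=20/53; mL=-40/89, mR=-2840/4717; mL+mR=-4960/4717 → advance -1; mR−mL=-720/4717 → turn -1·90°
n=3: pose=(-7,-5,W); sL=160/449, sR=32/85; mL=-160/449, mR=-21168/38165; mL+mR=-34768/38165 → advance -1; mR−mL=-7568/38165 → turn -1·90°
n=4: pose=(-6,-5,N); sL=80/149, sR=80/117; mL=-80/149, mR=-16600/17433; mL+mR=-25960/17433 → advance -1; mR−mL=-7240/17433 → turn -1·90°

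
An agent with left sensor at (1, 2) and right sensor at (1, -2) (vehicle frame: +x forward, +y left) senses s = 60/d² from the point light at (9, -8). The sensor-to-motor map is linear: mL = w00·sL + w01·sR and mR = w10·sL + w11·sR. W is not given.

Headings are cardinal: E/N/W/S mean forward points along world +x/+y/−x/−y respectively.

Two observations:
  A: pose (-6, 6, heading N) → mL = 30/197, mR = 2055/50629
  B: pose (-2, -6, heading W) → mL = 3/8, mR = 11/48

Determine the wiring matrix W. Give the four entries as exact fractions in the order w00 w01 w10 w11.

0 1 1 -1/2

obs A: pose=(-6,6,N) → sL=30/257, sR=30/197, mL=30/197, mR=2055/50629
obs B: pose=(-2,-6,W) → sL=5/12, sR=3/8, mL=3/8, mR=11/48
sensor matrix S = [[30/257, 30/197], [5/12, 3/8]]; det S = -3985/202516
solve [mL_A; mL_B] = S·[w00; w01] and [mR_A; mR_B] = S·[w10; w11]:
  w00 = 0, w01 = 1, w10 = 1, w11 = -1/2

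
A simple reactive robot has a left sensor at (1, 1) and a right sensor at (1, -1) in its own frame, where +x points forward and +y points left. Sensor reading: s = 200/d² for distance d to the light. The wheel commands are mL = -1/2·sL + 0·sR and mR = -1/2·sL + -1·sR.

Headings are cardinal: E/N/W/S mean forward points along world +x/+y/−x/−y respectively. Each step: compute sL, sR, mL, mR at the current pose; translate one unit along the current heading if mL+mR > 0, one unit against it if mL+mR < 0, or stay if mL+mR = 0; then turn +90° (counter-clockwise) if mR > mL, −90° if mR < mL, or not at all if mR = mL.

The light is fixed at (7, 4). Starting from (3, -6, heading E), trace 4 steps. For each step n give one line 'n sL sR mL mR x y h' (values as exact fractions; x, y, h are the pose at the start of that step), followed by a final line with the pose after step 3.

0 20/9 20/13 -10/9 -310/117 3 -6 E
1 200/137 200/157 -100/137 -43100/21509 2 -6 S
2 25/17 2 -25/34 -93/34 2 -5 W
3 200/89 200/73 -100/89 -25100/6497 3 -5 N
final 3 -6 E

n=0: pose=(3,-6,E); sL=20/9, sR=20/13; mL=-10/9, mR=-310/117; mL+mR=-440/117 → advance -1; mR−mL=-20/13 → turn -1·90°
n=1: pose=(2,-6,S); sL=200/137, sR=200/157; mL=-100/137, mR=-43100/21509; mL+mR=-58800/21509 → advance -1; mR−mL=-200/157 → turn -1·90°
n=2: pose=(2,-5,W); sL=25/17, sR=2; mL=-25/34, mR=-93/34; mL+mR=-59/17 → advance -1; mR−mL=-2 → turn -1·90°
n=3: pose=(3,-5,N); sL=200/89, sR=200/73; mL=-100/89, mR=-25100/6497; mL+mR=-32400/6497 → advance -1; mR−mL=-200/73 → turn -1·90°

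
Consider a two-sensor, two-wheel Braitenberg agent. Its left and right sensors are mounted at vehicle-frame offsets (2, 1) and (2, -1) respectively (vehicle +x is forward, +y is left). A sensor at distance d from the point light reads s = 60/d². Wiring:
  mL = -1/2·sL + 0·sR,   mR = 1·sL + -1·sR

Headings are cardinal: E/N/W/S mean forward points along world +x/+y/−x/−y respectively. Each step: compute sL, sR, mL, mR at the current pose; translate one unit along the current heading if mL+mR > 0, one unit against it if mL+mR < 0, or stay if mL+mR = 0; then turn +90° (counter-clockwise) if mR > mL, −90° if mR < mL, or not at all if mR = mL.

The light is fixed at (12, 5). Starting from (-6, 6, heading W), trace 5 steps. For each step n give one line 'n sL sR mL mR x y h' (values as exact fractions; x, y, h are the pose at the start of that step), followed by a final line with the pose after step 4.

n=0: pose=(-6,6,W); sL=3/20, sR=15/101; mL=-3/40, mR=3/2020; mL+mR=-297/4040 → advance -1; mR−mL=309/4040 → turn +1·90°
n=1: pose=(-5,6,S); sL=60/257, sR=12/65; mL=-30/257, mR=816/16705; mL+mR=-1134/16705 → advance -1; mR−mL=2766/16705 → turn +1·90°
n=2: pose=(-5,7,E); sL=10/39, sR=30/113; mL=-5/39, mR=-40/4407; mL+mR=-605/4407 → advance -1; mR−mL=175/1469 → turn +1·90°
n=3: pose=(-6,7,N); sL=60/377, sR=12/61; mL=-30/377, mR=-864/22997; mL+mR=-2694/22997 → advance -1; mR−mL=966/22997 → turn +1·90°
n=4: pose=(-6,6,W); sL=3/20, sR=15/101; mL=-3/40, mR=3/2020; mL+mR=-297/4040 → advance -1; mR−mL=309/4040 → turn +1·90°

0 3/20 15/101 -3/40 3/2020 -6 6 W
1 60/257 12/65 -30/257 816/16705 -5 6 S
2 10/39 30/113 -5/39 -40/4407 -5 7 E
3 60/377 12/61 -30/377 -864/22997 -6 7 N
4 3/20 15/101 -3/40 3/2020 -6 6 W
final -5 6 S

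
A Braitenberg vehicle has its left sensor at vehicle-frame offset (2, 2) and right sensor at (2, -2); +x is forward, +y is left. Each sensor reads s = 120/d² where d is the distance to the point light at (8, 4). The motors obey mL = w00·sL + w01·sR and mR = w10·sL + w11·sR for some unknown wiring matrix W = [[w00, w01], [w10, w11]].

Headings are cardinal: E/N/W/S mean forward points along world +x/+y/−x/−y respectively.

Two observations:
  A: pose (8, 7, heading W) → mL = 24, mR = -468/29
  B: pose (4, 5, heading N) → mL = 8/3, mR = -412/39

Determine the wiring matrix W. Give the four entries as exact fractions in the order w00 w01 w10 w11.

obs A: pose=(8,7,W) → sL=24, sR=120/29, mL=24, mR=-468/29
obs B: pose=(4,5,N) → sL=8/3, sR=120/13, mL=8/3, mR=-412/39
sensor matrix S = [[24, 120/29], [8/3, 120/13]]; det S = 79360/377
solve [mL_A; mL_B] = S·[w00; w01] and [mR_A; mR_B] = S·[w10; w11]:
  w00 = 1, w01 = 0, w10 = -1/2, w11 = -1

1 0 -1/2 -1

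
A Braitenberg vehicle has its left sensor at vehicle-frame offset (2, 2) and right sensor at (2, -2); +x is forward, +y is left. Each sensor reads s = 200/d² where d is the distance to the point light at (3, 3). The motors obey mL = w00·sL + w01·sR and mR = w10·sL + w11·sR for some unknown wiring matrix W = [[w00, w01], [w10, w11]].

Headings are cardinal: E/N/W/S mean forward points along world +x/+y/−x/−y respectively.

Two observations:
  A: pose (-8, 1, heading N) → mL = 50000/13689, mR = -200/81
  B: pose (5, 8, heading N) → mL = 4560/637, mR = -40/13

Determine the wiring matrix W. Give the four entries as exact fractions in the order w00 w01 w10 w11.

obs A: pose=(-8,1,N) → sL=200/169, sR=200/81, mL=50000/13689, mR=-200/81
obs B: pose=(5,8,N) → sL=200/49, sR=40/13, mL=4560/637, mR=-40/13
sensor matrix S = [[200/169, 200/81], [200/49, 40/13]]; det S = -56128000/8719893
solve [mL_A; mL_B] = S·[w00; w01] and [mR_A; mR_B] = S·[w10; w11]:
  w00 = 1, w01 = 1, w10 = 0, w11 = -1

1 1 0 -1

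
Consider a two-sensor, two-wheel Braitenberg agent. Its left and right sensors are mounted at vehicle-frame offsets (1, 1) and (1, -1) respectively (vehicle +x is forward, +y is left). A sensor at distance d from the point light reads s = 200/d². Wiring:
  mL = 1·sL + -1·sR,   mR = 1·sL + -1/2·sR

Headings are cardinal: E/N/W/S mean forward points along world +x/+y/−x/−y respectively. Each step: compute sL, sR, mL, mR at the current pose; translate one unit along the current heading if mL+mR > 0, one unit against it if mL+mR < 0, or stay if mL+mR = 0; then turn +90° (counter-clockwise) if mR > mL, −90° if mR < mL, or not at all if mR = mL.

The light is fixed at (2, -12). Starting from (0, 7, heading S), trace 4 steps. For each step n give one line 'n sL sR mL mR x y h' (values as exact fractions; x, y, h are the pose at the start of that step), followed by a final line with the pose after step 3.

0 8/13 200/333 64/4329 1364/4329 0 7 S
1 100/181 20/29 -720/5249 1090/5249 0 6 E
2 40/73 200/361 -160/26353 7140/26353 1 6 N
3 25/41 50/101 475/4141 1500/4141 1 7 W
final 0 7 S

n=0: pose=(0,7,S); sL=8/13, sR=200/333; mL=64/4329, mR=1364/4329; mL+mR=476/1443 → advance +1; mR−mL=100/333 → turn +1·90°
n=1: pose=(0,6,E); sL=100/181, sR=20/29; mL=-720/5249, mR=1090/5249; mL+mR=370/5249 → advance +1; mR−mL=10/29 → turn +1·90°
n=2: pose=(1,6,N); sL=40/73, sR=200/361; mL=-160/26353, mR=7140/26353; mL+mR=6980/26353 → advance +1; mR−mL=100/361 → turn +1·90°
n=3: pose=(1,7,W); sL=25/41, sR=50/101; mL=475/4141, mR=1500/4141; mL+mR=1975/4141 → advance +1; mR−mL=25/101 → turn +1·90°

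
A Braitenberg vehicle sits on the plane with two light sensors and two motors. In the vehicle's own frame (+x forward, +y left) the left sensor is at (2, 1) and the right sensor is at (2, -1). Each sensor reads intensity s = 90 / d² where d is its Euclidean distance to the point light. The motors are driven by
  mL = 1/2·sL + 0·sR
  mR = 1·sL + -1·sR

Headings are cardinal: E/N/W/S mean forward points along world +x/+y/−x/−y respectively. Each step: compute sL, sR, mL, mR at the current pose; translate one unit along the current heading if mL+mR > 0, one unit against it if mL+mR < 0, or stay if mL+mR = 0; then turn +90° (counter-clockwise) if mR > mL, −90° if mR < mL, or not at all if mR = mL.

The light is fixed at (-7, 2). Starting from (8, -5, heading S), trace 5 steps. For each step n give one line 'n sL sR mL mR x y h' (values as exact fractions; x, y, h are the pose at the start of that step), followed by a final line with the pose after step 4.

0 90/337 90/277 45/337 -5400/93349 8 -5 S
1 9/25 45/109 9/50 -144/2725 8 -6 W
2 18/41 10/29 9/41 112/1189 7 -6 N
3 45/146 9/32 45/292 63/2336 7 -5 E
4 90/337 90/277 45/337 -5400/93349 8 -5 S
final 8 -6 W

n=0: pose=(8,-5,S); sL=90/337, sR=90/277; mL=45/337, mR=-5400/93349; mL+mR=7065/93349 → advance +1; mR−mL=-17865/93349 → turn -1·90°
n=1: pose=(8,-6,W); sL=9/25, sR=45/109; mL=9/50, mR=-144/2725; mL+mR=693/5450 → advance +1; mR−mL=-1269/5450 → turn -1·90°
n=2: pose=(7,-6,N); sL=18/41, sR=10/29; mL=9/41, mR=112/1189; mL+mR=373/1189 → advance +1; mR−mL=-149/1189 → turn -1·90°
n=3: pose=(7,-5,E); sL=45/146, sR=9/32; mL=45/292, mR=63/2336; mL+mR=423/2336 → advance +1; mR−mL=-297/2336 → turn -1·90°
n=4: pose=(8,-5,S); sL=90/337, sR=90/277; mL=45/337, mR=-5400/93349; mL+mR=7065/93349 → advance +1; mR−mL=-17865/93349 → turn -1·90°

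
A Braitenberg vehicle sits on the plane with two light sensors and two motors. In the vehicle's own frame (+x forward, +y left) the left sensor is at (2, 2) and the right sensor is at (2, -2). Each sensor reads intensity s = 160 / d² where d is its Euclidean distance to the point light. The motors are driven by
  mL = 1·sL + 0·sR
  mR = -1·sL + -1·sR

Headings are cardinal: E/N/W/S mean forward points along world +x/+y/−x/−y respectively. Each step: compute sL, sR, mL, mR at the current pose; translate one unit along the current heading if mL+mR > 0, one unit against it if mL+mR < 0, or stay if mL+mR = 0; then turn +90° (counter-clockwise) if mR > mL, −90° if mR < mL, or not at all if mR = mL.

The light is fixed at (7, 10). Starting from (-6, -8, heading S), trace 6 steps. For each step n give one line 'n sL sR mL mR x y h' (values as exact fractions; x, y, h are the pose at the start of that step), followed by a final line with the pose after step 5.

n=0: pose=(-6,-8,S); sL=160/521, sR=32/125; mL=160/521, mR=-36672/65125; mL+mR=-32/125 → advance -1; mR−mL=-56672/65125 → turn -1·90°
n=1: pose=(-6,-7,W); sL=80/293, sR=16/45; mL=80/293, mR=-8288/13185; mL+mR=-16/45 → advance -1; mR−mL=-11888/13185 → turn -1·90°
n=2: pose=(-5,-7,N); sL=160/421, sR=32/65; mL=160/421, mR=-23872/27365; mL+mR=-32/65 → advance -1; mR−mL=-34272/27365 → turn -1·90°
n=3: pose=(-5,-8,E); sL=40/89, sR=8/25; mL=40/89, mR=-1712/2225; mL+mR=-8/25 → advance -1; mR−mL=-2712/2225 → turn -1·90°
n=4: pose=(-6,-8,S); sL=160/521, sR=32/125; mL=160/521, mR=-36672/65125; mL+mR=-32/125 → advance -1; mR−mL=-56672/65125 → turn -1·90°
n=5: pose=(-6,-7,W); sL=80/293, sR=16/45; mL=80/293, mR=-8288/13185; mL+mR=-16/45 → advance -1; mR−mL=-11888/13185 → turn -1·90°

0 160/521 32/125 160/521 -36672/65125 -6 -8 S
1 80/293 16/45 80/293 -8288/13185 -6 -7 W
2 160/421 32/65 160/421 -23872/27365 -5 -7 N
3 40/89 8/25 40/89 -1712/2225 -5 -8 E
4 160/521 32/125 160/521 -36672/65125 -6 -8 S
5 80/293 16/45 80/293 -8288/13185 -6 -7 W
final -5 -7 N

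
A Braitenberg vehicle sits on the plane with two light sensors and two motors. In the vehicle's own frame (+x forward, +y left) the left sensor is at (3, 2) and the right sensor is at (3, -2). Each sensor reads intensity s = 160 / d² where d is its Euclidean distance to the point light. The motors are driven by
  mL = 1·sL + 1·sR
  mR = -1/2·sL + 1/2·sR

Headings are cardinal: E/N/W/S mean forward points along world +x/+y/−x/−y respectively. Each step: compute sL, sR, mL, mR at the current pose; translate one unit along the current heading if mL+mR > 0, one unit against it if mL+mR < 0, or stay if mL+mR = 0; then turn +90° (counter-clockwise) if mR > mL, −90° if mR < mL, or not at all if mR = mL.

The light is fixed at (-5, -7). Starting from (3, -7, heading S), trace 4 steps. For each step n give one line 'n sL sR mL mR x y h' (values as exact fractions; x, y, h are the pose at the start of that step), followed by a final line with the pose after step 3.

n=0: pose=(3,-7,S); sL=160/109, sR=32/9; mL=4928/981, mR=1024/981; mL+mR=1984/327 → advance +1; mR−mL=-3904/981 → turn -1·90°
n=1: pose=(3,-8,W); sL=80/17, sR=80/13; mL=2400/221, mR=160/221; mL+mR=2560/221 → advance +1; mR−mL=-2240/221 → turn -1·90°
n=2: pose=(2,-8,N); sL=160/29, sR=32/17; mL=3648/493, mR=-896/493; mL+mR=2752/493 → advance +1; mR−mL=-4544/493 → turn -1·90°
n=3: pose=(2,-7,E); sL=20/13, sR=20/13; mL=40/13, mR=0; mL+mR=40/13 → advance +1; mR−mL=-40/13 → turn -1·90°

0 160/109 32/9 4928/981 1024/981 3 -7 S
1 80/17 80/13 2400/221 160/221 3 -8 W
2 160/29 32/17 3648/493 -896/493 2 -8 N
3 20/13 20/13 40/13 0 2 -7 E
final 3 -7 S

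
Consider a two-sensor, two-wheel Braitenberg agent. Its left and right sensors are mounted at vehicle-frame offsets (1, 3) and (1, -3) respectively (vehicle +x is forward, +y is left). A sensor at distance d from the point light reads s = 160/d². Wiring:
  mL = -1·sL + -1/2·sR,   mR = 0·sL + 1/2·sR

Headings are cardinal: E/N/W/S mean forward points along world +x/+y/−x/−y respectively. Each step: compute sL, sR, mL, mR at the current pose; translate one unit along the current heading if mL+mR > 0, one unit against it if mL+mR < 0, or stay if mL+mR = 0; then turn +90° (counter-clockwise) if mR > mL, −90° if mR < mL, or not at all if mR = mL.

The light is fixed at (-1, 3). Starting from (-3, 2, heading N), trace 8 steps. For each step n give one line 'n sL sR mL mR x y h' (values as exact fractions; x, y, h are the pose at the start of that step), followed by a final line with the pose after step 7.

0 32/5 160 -432/5 80 -3 2 N
1 80/17 16 -216/17 8 -3 1 W
2 160/13 32/5 -1008/65 16/5 -2 1 S
3 40 10 -45 5 -2 2 E
4 32/5 160 -432/5 80 -3 2 N
5 80/17 16 -216/17 8 -3 1 W
6 160/13 32/5 -1008/65 16/5 -2 1 S
7 40 10 -45 5 -2 2 E
final -3 2 N

n=0: pose=(-3,2,N); sL=32/5, sR=160; mL=-432/5, mR=80; mL+mR=-32/5 → advance -1; mR−mL=832/5 → turn +1·90°
n=1: pose=(-3,1,W); sL=80/17, sR=16; mL=-216/17, mR=8; mL+mR=-80/17 → advance -1; mR−mL=352/17 → turn +1·90°
n=2: pose=(-2,1,S); sL=160/13, sR=32/5; mL=-1008/65, mR=16/5; mL+mR=-160/13 → advance -1; mR−mL=1216/65 → turn +1·90°
n=3: pose=(-2,2,E); sL=40, sR=10; mL=-45, mR=5; mL+mR=-40 → advance -1; mR−mL=50 → turn +1·90°
n=4: pose=(-3,2,N); sL=32/5, sR=160; mL=-432/5, mR=80; mL+mR=-32/5 → advance -1; mR−mL=832/5 → turn +1·90°
n=5: pose=(-3,1,W); sL=80/17, sR=16; mL=-216/17, mR=8; mL+mR=-80/17 → advance -1; mR−mL=352/17 → turn +1·90°
n=6: pose=(-2,1,S); sL=160/13, sR=32/5; mL=-1008/65, mR=16/5; mL+mR=-160/13 → advance -1; mR−mL=1216/65 → turn +1·90°
n=7: pose=(-2,2,E); sL=40, sR=10; mL=-45, mR=5; mL+mR=-40 → advance -1; mR−mL=50 → turn +1·90°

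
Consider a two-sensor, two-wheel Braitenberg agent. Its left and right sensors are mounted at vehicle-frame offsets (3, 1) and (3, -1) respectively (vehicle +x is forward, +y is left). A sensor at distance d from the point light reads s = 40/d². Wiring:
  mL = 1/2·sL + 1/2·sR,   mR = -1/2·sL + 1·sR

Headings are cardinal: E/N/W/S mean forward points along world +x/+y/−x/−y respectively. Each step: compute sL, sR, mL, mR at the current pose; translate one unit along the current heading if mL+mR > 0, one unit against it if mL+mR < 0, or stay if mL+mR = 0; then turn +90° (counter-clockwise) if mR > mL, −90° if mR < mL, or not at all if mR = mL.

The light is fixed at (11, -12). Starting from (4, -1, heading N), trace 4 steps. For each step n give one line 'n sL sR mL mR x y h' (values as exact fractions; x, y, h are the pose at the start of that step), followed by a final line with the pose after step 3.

n=0: pose=(4,-1,N); sL=2/13, sR=5/29; mL=123/754, mR=36/377; mL+mR=15/58 → advance +1; mR−mL=-51/754 → turn -1·90°
n=1: pose=(4,0,E); sL=8/37, sR=40/137; mL=1288/5069, mR=932/5069; mL+mR=60/137 → advance +1; mR−mL=-356/5069 → turn -1·90°
n=2: pose=(5,0,S); sL=20/53, sR=4/13; mL=236/689, mR=82/689; mL+mR=6/13 → advance +1; mR−mL=-154/689 → turn -1·90°
n=3: pose=(5,-1,W); sL=40/181, sR=8/45; mL=1624/8145, mR=548/8145; mL+mR=4/15 → advance +1; mR−mL=-1076/8145 → turn -1·90°

0 2/13 5/29 123/754 36/377 4 -1 N
1 8/37 40/137 1288/5069 932/5069 4 0 E
2 20/53 4/13 236/689 82/689 5 0 S
3 40/181 8/45 1624/8145 548/8145 5 -1 W
final 4 -1 N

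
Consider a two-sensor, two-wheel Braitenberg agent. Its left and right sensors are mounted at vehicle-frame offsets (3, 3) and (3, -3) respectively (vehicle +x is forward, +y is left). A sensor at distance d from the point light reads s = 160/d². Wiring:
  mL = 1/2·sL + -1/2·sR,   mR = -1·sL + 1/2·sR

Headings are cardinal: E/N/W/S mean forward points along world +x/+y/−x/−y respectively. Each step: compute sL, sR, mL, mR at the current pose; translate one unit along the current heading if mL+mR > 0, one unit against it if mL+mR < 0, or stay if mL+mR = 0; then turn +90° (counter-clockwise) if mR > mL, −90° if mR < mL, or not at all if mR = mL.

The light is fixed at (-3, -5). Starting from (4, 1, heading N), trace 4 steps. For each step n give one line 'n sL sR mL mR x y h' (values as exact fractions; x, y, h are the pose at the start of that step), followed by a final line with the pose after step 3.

n=0: pose=(4,1,N); sL=160/97, sR=160/181; mL=6720/17557, mR=-21200/17557; mL+mR=-80/97 → advance -1; mR−mL=-27920/17557 → turn -1·90°
n=1: pose=(4,0,E); sL=40/41, sR=20/13; mL=-150/533, mR=-110/533; mL+mR=-20/41 → advance -1; mR−mL=40/533 → turn +1·90°
n=2: pose=(3,0,N); sL=160/73, sR=32/29; mL=1152/2117, mR=-3472/2117; mL+mR=-80/73 → advance -1; mR−mL=-4624/2117 → turn -1·90°
n=3: pose=(3,-1,E); sL=16/13, sR=80/41; mL=-192/533, mR=-136/533; mL+mR=-8/13 → advance -1; mR−mL=56/533 → turn +1·90°

0 160/97 160/181 6720/17557 -21200/17557 4 1 N
1 40/41 20/13 -150/533 -110/533 4 0 E
2 160/73 32/29 1152/2117 -3472/2117 3 0 N
3 16/13 80/41 -192/533 -136/533 3 -1 E
final 2 -1 N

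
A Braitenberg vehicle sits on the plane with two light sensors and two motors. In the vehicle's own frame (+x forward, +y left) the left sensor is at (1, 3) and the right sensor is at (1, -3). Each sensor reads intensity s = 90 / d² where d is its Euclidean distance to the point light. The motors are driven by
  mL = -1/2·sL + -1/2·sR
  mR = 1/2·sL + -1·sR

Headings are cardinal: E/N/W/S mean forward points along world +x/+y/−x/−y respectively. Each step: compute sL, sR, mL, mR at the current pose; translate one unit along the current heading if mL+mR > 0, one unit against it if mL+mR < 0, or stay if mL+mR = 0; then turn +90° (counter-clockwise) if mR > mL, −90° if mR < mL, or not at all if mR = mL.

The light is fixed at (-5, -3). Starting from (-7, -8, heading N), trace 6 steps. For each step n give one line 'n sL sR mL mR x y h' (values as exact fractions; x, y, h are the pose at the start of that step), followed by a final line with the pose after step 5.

0 90/41 90/17 -2610/697 -2925/697 -7 -8 N
1 9 45/41 -207/41 279/82 -7 -9 E
2 90/61 18/5 -774/305 -873/305 -8 -9 N
3 9/2 45/52 -279/104 18/13 -8 -10 E
4 18/17 90/37 -1098/629 -1197/629 -9 -10 N
5 45/17 9/13 -369/221 279/442 -9 -11 E
final -10 -11 N

n=0: pose=(-7,-8,N); sL=90/41, sR=90/17; mL=-2610/697, mR=-2925/697; mL+mR=-135/17 → advance -1; mR−mL=-315/697 → turn -1·90°
n=1: pose=(-7,-9,E); sL=9, sR=45/41; mL=-207/41, mR=279/82; mL+mR=-135/82 → advance -1; mR−mL=693/82 → turn +1·90°
n=2: pose=(-8,-9,N); sL=90/61, sR=18/5; mL=-774/305, mR=-873/305; mL+mR=-27/5 → advance -1; mR−mL=-99/305 → turn -1·90°
n=3: pose=(-8,-10,E); sL=9/2, sR=45/52; mL=-279/104, mR=18/13; mL+mR=-135/104 → advance -1; mR−mL=423/104 → turn +1·90°
n=4: pose=(-9,-10,N); sL=18/17, sR=90/37; mL=-1098/629, mR=-1197/629; mL+mR=-135/37 → advance -1; mR−mL=-99/629 → turn -1·90°
n=5: pose=(-9,-11,E); sL=45/17, sR=9/13; mL=-369/221, mR=279/442; mL+mR=-27/26 → advance -1; mR−mL=1017/442 → turn +1·90°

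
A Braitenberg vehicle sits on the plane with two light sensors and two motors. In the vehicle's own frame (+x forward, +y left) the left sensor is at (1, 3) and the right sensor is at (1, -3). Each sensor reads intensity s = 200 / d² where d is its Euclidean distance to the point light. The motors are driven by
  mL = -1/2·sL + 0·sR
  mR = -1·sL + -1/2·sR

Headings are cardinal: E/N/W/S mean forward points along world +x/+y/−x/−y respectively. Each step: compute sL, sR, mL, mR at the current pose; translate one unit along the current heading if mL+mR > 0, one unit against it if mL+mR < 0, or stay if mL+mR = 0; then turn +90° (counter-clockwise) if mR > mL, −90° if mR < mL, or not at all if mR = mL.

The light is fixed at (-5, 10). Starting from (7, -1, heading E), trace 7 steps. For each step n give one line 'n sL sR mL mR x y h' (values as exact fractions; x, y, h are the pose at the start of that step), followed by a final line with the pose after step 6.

0 200/233 40/73 -100/233 -19260/17009 7 -1 E
1 10/17 25/26 -5/17 -945/884 6 -1 S
2 200/269 200/149 -100/269 -56700/40081 6 0 W
3 100/81 100/153 -50/81 -2150/1377 7 0 N
4 200/233 40/73 -100/233 -19260/17009 7 -1 E
5 10/17 25/26 -5/17 -945/884 6 -1 S
6 200/269 200/149 -100/269 -56700/40081 6 0 W
final 7 0 N

n=0: pose=(7,-1,E); sL=200/233, sR=40/73; mL=-100/233, mR=-19260/17009; mL+mR=-26560/17009 → advance -1; mR−mL=-11960/17009 → turn -1·90°
n=1: pose=(6,-1,S); sL=10/17, sR=25/26; mL=-5/17, mR=-945/884; mL+mR=-1205/884 → advance -1; mR−mL=-685/884 → turn -1·90°
n=2: pose=(6,0,W); sL=200/269, sR=200/149; mL=-100/269, mR=-56700/40081; mL+mR=-71600/40081 → advance -1; mR−mL=-41800/40081 → turn -1·90°
n=3: pose=(7,0,N); sL=100/81, sR=100/153; mL=-50/81, mR=-2150/1377; mL+mR=-1000/459 → advance -1; mR−mL=-1300/1377 → turn -1·90°
n=4: pose=(7,-1,E); sL=200/233, sR=40/73; mL=-100/233, mR=-19260/17009; mL+mR=-26560/17009 → advance -1; mR−mL=-11960/17009 → turn -1·90°
n=5: pose=(6,-1,S); sL=10/17, sR=25/26; mL=-5/17, mR=-945/884; mL+mR=-1205/884 → advance -1; mR−mL=-685/884 → turn -1·90°
n=6: pose=(6,0,W); sL=200/269, sR=200/149; mL=-100/269, mR=-56700/40081; mL+mR=-71600/40081 → advance -1; mR−mL=-41800/40081 → turn -1·90°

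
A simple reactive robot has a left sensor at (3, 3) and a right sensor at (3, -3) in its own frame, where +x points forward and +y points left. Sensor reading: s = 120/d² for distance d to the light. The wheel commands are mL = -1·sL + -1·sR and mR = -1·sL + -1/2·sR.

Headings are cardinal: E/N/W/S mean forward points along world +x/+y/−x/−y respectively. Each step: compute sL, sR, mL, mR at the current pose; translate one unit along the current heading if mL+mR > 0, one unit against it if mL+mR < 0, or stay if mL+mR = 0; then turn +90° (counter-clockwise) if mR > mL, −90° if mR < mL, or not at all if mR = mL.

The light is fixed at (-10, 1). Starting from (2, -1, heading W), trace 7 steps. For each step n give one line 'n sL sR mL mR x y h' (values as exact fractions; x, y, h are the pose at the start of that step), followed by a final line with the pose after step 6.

n=0: pose=(2,-1,W); sL=60/53, sR=60/41; mL=-5640/2173, mR=-4050/2173; mL+mR=-9690/2173 → advance -1; mR−mL=30/41 → turn +1·90°
n=1: pose=(3,-1,S); sL=120/281, sR=24/25; mL=-9744/7025, mR=-6372/7025; mL+mR=-16116/7025 → advance -1; mR−mL=12/25 → turn +1·90°
n=2: pose=(3,0,E); sL=6/13, sR=15/34; mL=-399/442, mR=-603/884; mL+mR=-1401/884 → advance -1; mR−mL=15/68 → turn +1·90°
n=3: pose=(2,0,N); sL=24/17, sR=120/229; mL=-7536/3893, mR=-6516/3893; mL+mR=-14052/3893 → advance -1; mR−mL=60/229 → turn +1·90°
n=4: pose=(2,-1,W); sL=60/53, sR=60/41; mL=-5640/2173, mR=-4050/2173; mL+mR=-9690/2173 → advance -1; mR−mL=30/41 → turn +1·90°
n=5: pose=(3,-1,S); sL=120/281, sR=24/25; mL=-9744/7025, mR=-6372/7025; mL+mR=-16116/7025 → advance -1; mR−mL=12/25 → turn +1·90°
n=6: pose=(3,0,E); sL=6/13, sR=15/34; mL=-399/442, mR=-603/884; mL+mR=-1401/884 → advance -1; mR−mL=15/68 → turn +1·90°

0 60/53 60/41 -5640/2173 -4050/2173 2 -1 W
1 120/281 24/25 -9744/7025 -6372/7025 3 -1 S
2 6/13 15/34 -399/442 -603/884 3 0 E
3 24/17 120/229 -7536/3893 -6516/3893 2 0 N
4 60/53 60/41 -5640/2173 -4050/2173 2 -1 W
5 120/281 24/25 -9744/7025 -6372/7025 3 -1 S
6 6/13 15/34 -399/442 -603/884 3 0 E
final 2 0 N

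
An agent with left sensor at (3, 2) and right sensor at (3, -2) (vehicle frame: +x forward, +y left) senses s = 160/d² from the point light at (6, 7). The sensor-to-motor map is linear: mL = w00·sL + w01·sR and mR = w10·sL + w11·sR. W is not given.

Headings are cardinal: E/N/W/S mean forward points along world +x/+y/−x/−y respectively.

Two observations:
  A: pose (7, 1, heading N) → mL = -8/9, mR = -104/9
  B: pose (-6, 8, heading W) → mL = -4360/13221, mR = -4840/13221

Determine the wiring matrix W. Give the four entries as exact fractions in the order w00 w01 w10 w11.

obs A: pose=(7,1,N) → sL=16, sR=80/9, mL=-8/9, mR=-104/9
obs B: pose=(-6,8,W) → sL=80/113, sR=80/117, mL=-4360/13221, mR=-4840/13221
sensor matrix S = [[16, 80/9], [80/113, 80/117]]; det S = 20480/4407
solve [mL_A; mL_B] = S·[w00; w01] and [mR_A; mR_B] = S·[w10; w11]:
  w00 = 1/2, w01 = -1, w10 = -1, w11 = 1/2

1/2 -1 -1 1/2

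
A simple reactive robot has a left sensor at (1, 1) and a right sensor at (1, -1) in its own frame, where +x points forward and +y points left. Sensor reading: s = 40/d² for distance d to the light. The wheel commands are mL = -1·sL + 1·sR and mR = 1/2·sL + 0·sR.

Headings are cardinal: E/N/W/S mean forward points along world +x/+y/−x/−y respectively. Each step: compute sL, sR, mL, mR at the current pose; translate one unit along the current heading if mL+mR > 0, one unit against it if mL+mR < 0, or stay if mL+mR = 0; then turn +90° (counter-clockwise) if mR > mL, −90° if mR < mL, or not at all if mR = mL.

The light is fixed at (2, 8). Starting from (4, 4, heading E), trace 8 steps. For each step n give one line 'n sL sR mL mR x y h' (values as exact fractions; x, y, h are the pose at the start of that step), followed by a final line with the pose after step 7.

n=0: pose=(4,4,E); sL=20/9, sR=20/17; mL=-160/153, mR=10/9; mL+mR=10/153 → advance +1; mR−mL=110/51 → turn +1·90°
n=1: pose=(5,4,N); sL=40/13, sR=8/5; mL=-96/65, mR=20/13; mL+mR=4/65 → advance +1; mR−mL=196/65 → turn +1·90°
n=2: pose=(5,5,W); sL=2, sR=5; mL=3, mR=1; mL+mR=4 → advance +1; mR−mL=-2 → turn -1·90°
n=3: pose=(4,5,N); sL=8, sR=40/13; mL=-64/13, mR=4; mL+mR=-12/13 → advance -1; mR−mL=116/13 → turn +1·90°
n=4: pose=(4,4,W); sL=20/13, sR=4; mL=32/13, mR=10/13; mL+mR=42/13 → advance +1; mR−mL=-22/13 → turn -1·90°
n=5: pose=(3,4,N); sL=40/9, sR=40/13; mL=-160/117, mR=20/9; mL+mR=100/117 → advance +1; mR−mL=140/39 → turn +1·90°
n=6: pose=(3,5,W); sL=5/2, sR=10; mL=15/2, mR=5/4; mL+mR=35/4 → advance +1; mR−mL=-25/4 → turn -1·90°
n=7: pose=(2,5,N); sL=8, sR=8; mL=0, mR=4; mL+mR=4 → advance +1; mR−mL=4 → turn +1·90°

0 20/9 20/17 -160/153 10/9 4 4 E
1 40/13 8/5 -96/65 20/13 5 4 N
2 2 5 3 1 5 5 W
3 8 40/13 -64/13 4 4 5 N
4 20/13 4 32/13 10/13 4 4 W
5 40/9 40/13 -160/117 20/9 3 4 N
6 5/2 10 15/2 5/4 3 5 W
7 8 8 0 4 2 5 N
final 2 6 W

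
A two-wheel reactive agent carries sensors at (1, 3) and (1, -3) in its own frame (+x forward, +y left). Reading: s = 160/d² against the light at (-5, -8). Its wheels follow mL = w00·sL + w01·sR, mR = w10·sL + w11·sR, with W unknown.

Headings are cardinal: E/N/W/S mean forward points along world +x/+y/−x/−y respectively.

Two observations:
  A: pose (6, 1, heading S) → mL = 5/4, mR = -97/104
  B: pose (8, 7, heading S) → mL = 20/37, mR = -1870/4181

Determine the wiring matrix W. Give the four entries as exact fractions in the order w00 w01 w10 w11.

0 1 -1/2 -1/2

obs A: pose=(6,1,S) → sL=8/13, sR=5/4, mL=5/4, mR=-97/104
obs B: pose=(8,7,S) → sL=40/113, sR=20/37, mL=20/37, mR=-1870/4181
sensor matrix S = [[8/13, 5/4], [40/113, 20/37]]; det S = -5970/54353
solve [mL_A; mL_B] = S·[w00; w01] and [mR_A; mR_B] = S·[w10; w11]:
  w00 = 0, w01 = 1, w10 = -1/2, w11 = -1/2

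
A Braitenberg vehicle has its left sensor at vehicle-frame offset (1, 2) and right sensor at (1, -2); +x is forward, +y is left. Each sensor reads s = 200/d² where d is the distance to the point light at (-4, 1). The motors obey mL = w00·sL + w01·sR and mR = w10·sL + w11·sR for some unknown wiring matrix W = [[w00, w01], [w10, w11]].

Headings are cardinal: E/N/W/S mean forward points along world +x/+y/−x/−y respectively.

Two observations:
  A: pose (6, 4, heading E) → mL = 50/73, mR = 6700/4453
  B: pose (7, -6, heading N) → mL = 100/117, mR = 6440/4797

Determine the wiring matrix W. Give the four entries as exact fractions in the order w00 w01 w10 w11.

1/2 0 1/2 1/2

obs A: pose=(6,4,E) → sL=100/73, sR=100/61, mL=50/73, mR=6700/4453
obs B: pose=(7,-6,N) → sL=200/117, sR=40/41, mL=100/117, mR=6440/4797
sensor matrix S = [[100/73, 100/61], [200/117, 40/41]]; det S = -31312000/21361041
solve [mL_A; mL_B] = S·[w00; w01] and [mR_A; mR_B] = S·[w10; w11]:
  w00 = 1/2, w01 = 0, w10 = 1/2, w11 = 1/2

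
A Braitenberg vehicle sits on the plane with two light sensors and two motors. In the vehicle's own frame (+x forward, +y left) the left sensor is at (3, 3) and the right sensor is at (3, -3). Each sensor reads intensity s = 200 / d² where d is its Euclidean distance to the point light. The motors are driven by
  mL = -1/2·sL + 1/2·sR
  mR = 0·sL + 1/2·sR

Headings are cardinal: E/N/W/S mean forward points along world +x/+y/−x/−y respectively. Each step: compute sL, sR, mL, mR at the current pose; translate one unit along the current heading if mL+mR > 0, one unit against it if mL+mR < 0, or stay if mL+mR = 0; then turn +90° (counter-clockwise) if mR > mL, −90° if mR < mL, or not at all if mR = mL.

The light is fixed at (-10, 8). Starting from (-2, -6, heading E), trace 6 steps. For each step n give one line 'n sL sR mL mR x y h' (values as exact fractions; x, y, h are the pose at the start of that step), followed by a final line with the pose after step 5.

n=0: pose=(-2,-6,E); sL=100/121, sR=20/41; mL=-840/4961, mR=10/41; mL+mR=370/4961 → advance +1; mR−mL=50/121 → turn +1·90°
n=1: pose=(-1,-6,N); sL=200/157, sR=40/53; mL=-2160/8321, mR=20/53; mL+mR=980/8321 → advance +1; mR−mL=100/157 → turn +1·90°
n=2: pose=(-1,-5,W); sL=50/73, sR=25/17; mL=975/2482, mR=25/34; mL+mR=1400/1241 → advance +1; mR−mL=25/73 → turn +1·90°
n=3: pose=(-2,-5,S); sL=200/377, sR=200/281; mL=9600/105937, mR=100/281; mL+mR=47300/105937 → advance +1; mR−mL=100/377 → turn +1·90°
n=4: pose=(-2,-6,E); sL=100/121, sR=20/41; mL=-840/4961, mR=10/41; mL+mR=370/4961 → advance +1; mR−mL=50/121 → turn +1·90°
n=5: pose=(-1,-6,N); sL=200/157, sR=40/53; mL=-2160/8321, mR=20/53; mL+mR=980/8321 → advance +1; mR−mL=100/157 → turn +1·90°

0 100/121 20/41 -840/4961 10/41 -2 -6 E
1 200/157 40/53 -2160/8321 20/53 -1 -6 N
2 50/73 25/17 975/2482 25/34 -1 -5 W
3 200/377 200/281 9600/105937 100/281 -2 -5 S
4 100/121 20/41 -840/4961 10/41 -2 -6 E
5 200/157 40/53 -2160/8321 20/53 -1 -6 N
final -1 -5 W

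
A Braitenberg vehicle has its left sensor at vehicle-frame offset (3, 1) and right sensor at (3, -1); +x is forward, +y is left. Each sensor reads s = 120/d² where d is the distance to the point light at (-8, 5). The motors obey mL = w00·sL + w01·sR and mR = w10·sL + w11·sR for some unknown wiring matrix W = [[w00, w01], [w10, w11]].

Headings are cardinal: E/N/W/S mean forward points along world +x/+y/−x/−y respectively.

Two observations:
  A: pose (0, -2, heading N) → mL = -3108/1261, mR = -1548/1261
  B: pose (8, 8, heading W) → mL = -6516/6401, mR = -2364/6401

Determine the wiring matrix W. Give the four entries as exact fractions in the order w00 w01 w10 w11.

obs A: pose=(0,-2,N) → sL=24/13, sR=120/97, mL=-3108/1261, mR=-1548/1261
obs B: pose=(8,8,W) → sL=120/173, sR=24/37, mL=-6516/6401, mR=-2364/6401
sensor matrix S = [[24/13, 120/97], [120/173, 24/37]]; det S = 2739456/8071661
solve [mL_A; mL_B] = S·[w00; w01] and [mR_A; mR_B] = S·[w10; w11]:
  w00 = -1, w01 = -1/2, w10 = -1, w11 = 1/2

-1 -1/2 -1 1/2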